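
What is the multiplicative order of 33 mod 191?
190

191 is prime, so ord(33) divides φ(191) = 190.
Divisors of 190: 1, 2, 5, 10, 19, 38, 95, 190.
Repeated squaring: 33^1 ≡ 33, 33^2 ≡ 134, 33^4 ≡ 2, 33^8 ≡ 4, 33^16 ≡ 16, 33^32 ≡ 65, 33^64 ≡ 23, 33^128 ≡ 147 (mod 191).
Test 33^d mod 191 for each divisor d in increasing order:
33^1 ≡ 33
33^2 ≡ 134
33^5 = 33^4·33^1 ≡ 66
33^10 = 33^8·33^2 ≡ 154
33^19 = 33^16·33^2·33^1 ≡ 82
33^38 = 33^32·33^4·33^2 ≡ 39
33^95 = 33^64·33^16·33^8·33^4·33^2·33^1 ≡ 190
33^190 = 33^128·33^32·33^16·33^8·33^4·33^2 ≡ 1  ← first divisor giving 1
The order is 190.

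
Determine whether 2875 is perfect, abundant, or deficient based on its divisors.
deficient

Proper divisors of 2875: sum = 1 + 5 + 23 + 25 + 115 + 125 + 575 = 869
Since 869 < 2875, 2875 is deficient.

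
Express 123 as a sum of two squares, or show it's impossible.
Not possible

Factorization: 123 = 3 × 41
By Fermat: n is sum of two squares iff every prime p ≡ 3 (mod 4) appears to even power.
Prime(s) ≡ 3 (mod 4) with odd exponent: [(3, 1)]
Therefore 123 cannot be expressed as a² + b².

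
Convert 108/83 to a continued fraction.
[1; 3, 3, 8]

Euclidean algorithm steps:
108 = 1 × 83 + 25
83 = 3 × 25 + 8
25 = 3 × 8 + 1
8 = 8 × 1 + 0
Continued fraction: [1; 3, 3, 8]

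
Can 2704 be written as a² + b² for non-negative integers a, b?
0² + 52² (a=0, b=52)

Factorization: 2704 = 2^4 × 13^2
By Fermat: n is sum of two squares iff every prime p ≡ 3 (mod 4) appears to even power.
All primes ≡ 3 (mod 4) appear to even power.
Search a = 0, 1, 2, … for 2704 - a² a perfect square: first hit at a = 0: 2704 - 0 = 2704 = 52².
2704 = 0² + 52² = 0 + 2704 ✓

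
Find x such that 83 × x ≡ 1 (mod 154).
13

gcd(83, 154) = 1, so the inverse exists.
Extended Euclidean algorithm on (154, 83):
154 = 1 × 83 + 71  ⟹  71 = (1)·154 + (-1)·83
83 = 1 × 71 + 12  ⟹  12 = (-1)·154 + (2)·83
71 = 5 × 12 + 11  ⟹  11 = (6)·154 + (-11)·83
12 = 1 × 11 + 1  ⟹  1 = (-7)·154 + (13)·83
So (13)·83 ≡ 1 (mod 154), i.e. 83^(-1) ≡ 13 (mod 154).
Check: 83 × 13 = 1079 ≡ 1 (mod 154)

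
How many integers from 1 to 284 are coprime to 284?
140

284 = 2^2 × 71
φ(n) = n × ∏(1 - 1/p) for each prime p dividing n
φ(284) = 284 × (1 - 1/2) × (1 - 1/71) = 140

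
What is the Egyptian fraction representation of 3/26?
1/9 + 1/234

Greedy algorithm:
3/26: ceiling(26/3) = 9, use 1/9
1/234: ceiling(234/1) = 234, use 1/234
Result: 3/26 = 1/9 + 1/234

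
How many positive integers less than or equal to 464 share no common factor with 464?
224

464 = 2^4 × 29
φ(n) = n × ∏(1 - 1/p) for each prime p dividing n
φ(464) = 464 × (1 - 1/2) × (1 - 1/29) = 224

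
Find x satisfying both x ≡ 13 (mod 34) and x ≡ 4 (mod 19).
251

Using Chinese Remainder Theorem:
M = 34 × 19 = 646
M1 = 19, M2 = 34
y1 = 19^(-1) mod 34 = 9
y2 = 34^(-1) mod 19 = 14
x = (13×19×9 + 4×34×14) mod 646 = 251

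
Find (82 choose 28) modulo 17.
11

Using Lucas' theorem:
Write n=82 and k=28 in base 17:
n in base 17: [4, 14]
k in base 17: [1, 11]
C(82,28) mod 17 = ∏ C(n_i, k_i) mod 17
Digit binomials (mod 17): C(4,1) = 4; C(14,11) = 364 ≡ 7
Product: 4 × 7 = 28 ≡ 11 (mod 17)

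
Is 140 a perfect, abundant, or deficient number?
abundant

Proper divisors of 140: sum = 1 + 2 + 4 + 5 + 7 + 10 + 14 + 20 + 28 + 35 + 70 = 196
Since 196 > 140, 140 is abundant.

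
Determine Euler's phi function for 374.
160

374 = 2 × 11 × 17
φ(n) = n × ∏(1 - 1/p) for each prime p dividing n
φ(374) = 374 × (1 - 1/2) × (1 - 1/11) × (1 - 1/17) = 160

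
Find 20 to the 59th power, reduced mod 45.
5

Repeated squaring. Binary of 59 = 111011.
20^1 ≡ 20 (mod 45); 20^2 ≡ 40 (mod 45); 20^4 ≡ 25 (mod 45); 20^8 ≡ 40 (mod 45); 20^16 ≡ 25 (mod 45); 20^32 ≡ 40 (mod 45)
20^59 = 20^1 × 20^2 × 20^8 × 20^16 × 20^32 ≡ 5 (mod 45)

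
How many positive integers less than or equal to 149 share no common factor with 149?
148

149 = 149
φ(n) = n × ∏(1 - 1/p) for each prime p dividing n
φ(149) = 149 × (1 - 1/149) = 148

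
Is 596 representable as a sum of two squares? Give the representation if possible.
14² + 20² (a=14, b=20)

Factorization: 596 = 2^2 × 149
By Fermat: n is sum of two squares iff every prime p ≡ 3 (mod 4) appears to even power.
All primes ≡ 3 (mod 4) appear to even power.
Search a = 0, 1, 2, … for 596 - a² a perfect square: first hit at a = 14: 596 - 196 = 400 = 20².
596 = 14² + 20² = 196 + 400 ✓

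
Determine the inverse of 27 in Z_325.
313

gcd(27, 325) = 1, so the inverse exists.
Extended Euclidean algorithm on (325, 27):
325 = 12 × 27 + 1  ⟹  1 = (1)·325 + (-12)·27
So (-12)·27 ≡ 1 (mod 325), i.e. 27^(-1) ≡ -12 ≡ 313 (mod 325).
Check: 27 × 313 = 8451 ≡ 1 (mod 325)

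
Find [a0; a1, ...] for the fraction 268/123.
[2; 5, 1, 1, 2, 4]

Euclidean algorithm steps:
268 = 2 × 123 + 22
123 = 5 × 22 + 13
22 = 1 × 13 + 9
13 = 1 × 9 + 4
9 = 2 × 4 + 1
4 = 4 × 1 + 0
Continued fraction: [2; 5, 1, 1, 2, 4]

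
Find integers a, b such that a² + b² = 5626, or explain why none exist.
1² + 75² (a=1, b=75)

Factorization: 5626 = 2 × 29 × 97
By Fermat: n is sum of two squares iff every prime p ≡ 3 (mod 4) appears to even power.
All primes ≡ 3 (mod 4) appear to even power.
Search a = 0, 1, 2, … for 5626 - a² a perfect square: first hit at a = 1: 5626 - 1 = 5625 = 75².
5626 = 1² + 75² = 1 + 5625 ✓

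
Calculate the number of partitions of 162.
129913904637

p(n) counts ways to write n as a sum of positive integers (order ignored).
Euler's pentagonal recurrence: p(k) = p(k-1) + p(k-2) - p(k-5) - p(k-7) + p(k-12) + p(k-15) - ... (offsets j(3j∓1)/2, signs ++--, p(0)=1, p(<0)=0).
DP table for k = 0..161: p(0)=1, p(1)=1, p(2)=2, p(3)=3, p(4)=5, p(5)=7, p(6)=11, p(7)=15, p(8)=22, p(9)=30, p(10)=42, p(11)=56, p(12)=77, p(13)=101, p(14)=135, p(15)=176, p(16)=231, p(17)=297, p(18)=385, p(19)=490, p(20)=627, p(21)=792, p(22)=1002, p(23)=1255, p(24)=1575, p(25)=1958, p(26)=2436, p(27)=3010, p(28)=3718, p(29)=4565, p(30)=5604, p(31)=6842, p(32)=8349, p(33)=10143, p(34)=12310, p(35)=14883, p(36)=17977, p(37)=21637, p(38)=26015, p(39)=31185, p(40)=37338, p(41)=44583, p(42)=53174, p(43)=63261, p(44)=75175, p(45)=89134, p(46)=105558, p(47)=124754, p(48)=147273, p(49)=173525, p(50)=204226, p(51)=239943, p(52)=281589, p(53)=329931, p(54)=386155, p(55)=451276, p(56)=526823, p(57)=614154, p(58)=715220, p(59)=831820, p(60)=966467, p(61)=1121505, p(62)=1300156, p(63)=1505499, p(64)=1741630, p(65)=2012558, p(66)=2323520, p(67)=2679689, p(68)=3087735, p(69)=3554345, p(70)=4087968, p(71)=4697205, p(72)=5392783, p(73)=6185689, p(74)=7089500, p(75)=8118264, p(76)=9289091, p(77)=10619863, p(78)=12132164, p(79)=13848650, p(80)=15796476, p(81)=18004327, p(82)=20506255, p(83)=23338469, p(84)=26543660, p(85)=30167357, p(86)=34262962, p(87)=38887673, p(88)=44108109, p(89)=49995925, p(90)=56634173, p(91)=64112359, p(92)=72533807, p(93)=82010177, p(94)=92669720, p(95)=104651419, p(96)=118114304, p(97)=133230930, p(98)=150198136, p(99)=169229875, p(100)=190569292, p(101)=214481126, p(102)=241265379, p(103)=271248950, p(104)=304801365, p(105)=342325709, p(106)=384276336, p(107)=431149389, p(108)=483502844, p(109)=541946240, p(110)=607163746, p(111)=679903203, p(112)=761002156, p(113)=851376628, p(114)=952050665, p(115)=1064144451, p(116)=1188908248, p(117)=1327710076, p(118)=1482074143, p(119)=1653668665, p(120)=1844349560, p(121)=2056148051, p(122)=2291320912, p(123)=2552338241, p(124)=2841940500, p(125)=3163127352, p(126)=3519222692, p(127)=3913864295, p(128)=4351078600, p(129)=4835271870, p(130)=5371315400, p(131)=5964539504, p(132)=6620830889, p(133)=7346629512, p(134)=8149040695, p(135)=9035836076, p(136)=10015581680, p(137)=11097645016, p(138)=12292341831, p(139)=13610949895, p(140)=15065878135, p(141)=16670689208, p(142)=18440293320, p(143)=20390982757, p(144)=22540654445, p(145)=24908858009, p(146)=27517052599, p(147)=30388671978, p(148)=33549419497, p(149)=37027355200, p(150)=40853235313, p(151)=45060624582, p(152)=49686288421, p(153)=54770336324, p(154)=60356673280, p(155)=66493182097, p(156)=73232243759, p(157)=80630964769, p(158)=88751778802, p(159)=97662728555, p(160)=107438159466, p(161)=118159068427.
Final step: p(162) = p(161) + p(160) - p(157) - p(155) + p(150) + p(147) - p(140) - p(136) + p(127) + p(122) - p(111) - p(105) + p(92) + p(85) - p(70) - p(62) + p(45) + p(36) - p(17) - p(7)
= 118159068427 + 107438159466 - 80630964769 - 66493182097 + 40853235313 + 30388671978 - 15065878135 - 10015581680 + 3913864295 + 2291320912 - 679903203 - 342325709 + 72533807 + 30167357 - 4087968 - 1300156 + 89134 + 17977 - 297 - 15
= 129913904637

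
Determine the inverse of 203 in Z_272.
67

gcd(203, 272) = 1, so the inverse exists.
Extended Euclidean algorithm on (272, 203):
272 = 1 × 203 + 69  ⟹  69 = (1)·272 + (-1)·203
203 = 2 × 69 + 65  ⟹  65 = (-2)·272 + (3)·203
69 = 1 × 65 + 4  ⟹  4 = (3)·272 + (-4)·203
65 = 16 × 4 + 1  ⟹  1 = (-50)·272 + (67)·203
So (67)·203 ≡ 1 (mod 272), i.e. 203^(-1) ≡ 67 (mod 272).
Check: 203 × 67 = 13601 ≡ 1 (mod 272)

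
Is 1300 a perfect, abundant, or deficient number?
abundant

Proper divisors of 1300: sum = 1 + 2 + 4 + 5 + 10 + 13 + 20 + 25 + ... + 130 + 260 + 325 + 650 (17 divisors) = 1738
Since 1738 > 1300, 1300 is abundant.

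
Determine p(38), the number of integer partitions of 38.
26015

p(n) counts ways to write n as a sum of positive integers (order ignored).
Euler's pentagonal recurrence: p(k) = p(k-1) + p(k-2) - p(k-5) - p(k-7) + p(k-12) + p(k-15) - ... (offsets j(3j∓1)/2, signs ++--, p(0)=1, p(<0)=0).
DP table for k = 0..37: p(0)=1, p(1)=1, p(2)=2, p(3)=3, p(4)=5, p(5)=7, p(6)=11, p(7)=15, p(8)=22, p(9)=30, p(10)=42, p(11)=56, p(12)=77, p(13)=101, p(14)=135, p(15)=176, p(16)=231, p(17)=297, p(18)=385, p(19)=490, p(20)=627, p(21)=792, p(22)=1002, p(23)=1255, p(24)=1575, p(25)=1958, p(26)=2436, p(27)=3010, p(28)=3718, p(29)=4565, p(30)=5604, p(31)=6842, p(32)=8349, p(33)=10143, p(34)=12310, p(35)=14883, p(36)=17977, p(37)=21637.
Final step: p(38) = p(37) + p(36) - p(33) - p(31) + p(26) + p(23) - p(16) - p(12) + p(3)
= 21637 + 17977 - 10143 - 6842 + 2436 + 1255 - 231 - 77 + 3
= 26015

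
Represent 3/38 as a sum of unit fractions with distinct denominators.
1/13 + 1/494

Greedy algorithm:
3/38: ceiling(38/3) = 13, use 1/13
1/494: ceiling(494/1) = 494, use 1/494
Result: 3/38 = 1/13 + 1/494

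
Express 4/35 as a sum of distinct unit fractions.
1/9 + 1/315

Greedy algorithm:
4/35: ceiling(35/4) = 9, use 1/9
1/315: ceiling(315/1) = 315, use 1/315
Result: 4/35 = 1/9 + 1/315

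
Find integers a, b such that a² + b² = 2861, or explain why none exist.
19² + 50² (a=19, b=50)

Factorization: 2861 = 2861
By Fermat: n is sum of two squares iff every prime p ≡ 3 (mod 4) appears to even power.
All primes ≡ 3 (mod 4) appear to even power.
Search a = 0, 1, 2, … for 2861 - a² a perfect square: first hit at a = 19: 2861 - 361 = 2500 = 50².
2861 = 19² + 50² = 361 + 2500 ✓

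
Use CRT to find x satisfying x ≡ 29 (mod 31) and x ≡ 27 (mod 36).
711

Using Chinese Remainder Theorem:
M = 31 × 36 = 1116
M1 = 36, M2 = 31
y1 = 36^(-1) mod 31 = 25
y2 = 31^(-1) mod 36 = 7
x = (29×36×25 + 27×31×7) mod 1116 = 711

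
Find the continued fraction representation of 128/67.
[1; 1, 10, 6]

Euclidean algorithm steps:
128 = 1 × 67 + 61
67 = 1 × 61 + 6
61 = 10 × 6 + 1
6 = 6 × 1 + 0
Continued fraction: [1; 1, 10, 6]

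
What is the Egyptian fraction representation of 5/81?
1/17 + 1/345 + 1/158355

Greedy algorithm:
5/81: ceiling(81/5) = 17, use 1/17
4/1377: ceiling(1377/4) = 345, use 1/345
1/158355: ceiling(158355/1) = 158355, use 1/158355
Result: 5/81 = 1/17 + 1/345 + 1/158355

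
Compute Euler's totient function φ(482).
240

482 = 2 × 241
φ(n) = n × ∏(1 - 1/p) for each prime p dividing n
φ(482) = 482 × (1 - 1/2) × (1 - 1/241) = 240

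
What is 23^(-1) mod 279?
182

gcd(23, 279) = 1, so the inverse exists.
Extended Euclidean algorithm on (279, 23):
279 = 12 × 23 + 3  ⟹  3 = (1)·279 + (-12)·23
23 = 7 × 3 + 2  ⟹  2 = (-7)·279 + (85)·23
3 = 1 × 2 + 1  ⟹  1 = (8)·279 + (-97)·23
So (-97)·23 ≡ 1 (mod 279), i.e. 23^(-1) ≡ -97 ≡ 182 (mod 279).
Check: 23 × 182 = 4186 ≡ 1 (mod 279)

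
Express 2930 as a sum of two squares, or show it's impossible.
11² + 53² (a=11, b=53)

Factorization: 2930 = 2 × 5 × 293
By Fermat: n is sum of two squares iff every prime p ≡ 3 (mod 4) appears to even power.
All primes ≡ 3 (mod 4) appear to even power.
Search a = 0, 1, 2, … for 2930 - a² a perfect square: first hit at a = 11: 2930 - 121 = 2809 = 53².
2930 = 11² + 53² = 121 + 2809 ✓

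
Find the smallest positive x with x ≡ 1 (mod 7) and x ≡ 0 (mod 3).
15

Using Chinese Remainder Theorem:
M = 7 × 3 = 21
M1 = 3, M2 = 7
y1 = 3^(-1) mod 7 = 5
y2 = 7^(-1) mod 3 = 1
x = (1×3×5 + 0×7×1) mod 21 = 15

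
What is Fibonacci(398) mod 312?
281

Matrix identity: Q^n = [[F_(n+1), F_n], [F_n, F_(n-1)]] with Q = [[1,1],[1,0]].
n = 398 = 110001110₂. Square-and-multiply, entries mod 312:
Q^1 = [[1,1],[1,0]]
Q^3 = (Q^1)²·Q = [[3,2],[2,1]]
Q^6 = (Q^3)² = [[13,8],[8,5]]
Q^12 = (Q^6)² = [[233,144],[144,89]]
Q^24 = (Q^12)² = [[145,192],[192,265]]
Q^49 = (Q^24)²·Q = [[265,169],[169,96]]
Q^99 = (Q^49)²·Q = [[51,194],[194,169]]
Q^199 = (Q^99)²·Q = [[237,301],[301,248]]
Q^398 = (Q^199)² = [[130,281],[281,161]]
F_398 mod 312 = Q^398[0][1] = 281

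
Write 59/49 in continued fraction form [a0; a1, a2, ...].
[1; 4, 1, 9]

Euclidean algorithm steps:
59 = 1 × 49 + 10
49 = 4 × 10 + 9
10 = 1 × 9 + 1
9 = 9 × 1 + 0
Continued fraction: [1; 4, 1, 9]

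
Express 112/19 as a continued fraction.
[5; 1, 8, 2]

Euclidean algorithm steps:
112 = 5 × 19 + 17
19 = 1 × 17 + 2
17 = 8 × 2 + 1
2 = 2 × 1 + 0
Continued fraction: [5; 1, 8, 2]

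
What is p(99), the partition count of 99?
169229875

p(n) counts ways to write n as a sum of positive integers (order ignored).
Euler's pentagonal recurrence: p(k) = p(k-1) + p(k-2) - p(k-5) - p(k-7) + p(k-12) + p(k-15) - ... (offsets j(3j∓1)/2, signs ++--, p(0)=1, p(<0)=0).
DP table for k = 0..98: p(0)=1, p(1)=1, p(2)=2, p(3)=3, p(4)=5, p(5)=7, p(6)=11, p(7)=15, p(8)=22, p(9)=30, p(10)=42, p(11)=56, p(12)=77, p(13)=101, p(14)=135, p(15)=176, p(16)=231, p(17)=297, p(18)=385, p(19)=490, p(20)=627, p(21)=792, p(22)=1002, p(23)=1255, p(24)=1575, p(25)=1958, p(26)=2436, p(27)=3010, p(28)=3718, p(29)=4565, p(30)=5604, p(31)=6842, p(32)=8349, p(33)=10143, p(34)=12310, p(35)=14883, p(36)=17977, p(37)=21637, p(38)=26015, p(39)=31185, p(40)=37338, p(41)=44583, p(42)=53174, p(43)=63261, p(44)=75175, p(45)=89134, p(46)=105558, p(47)=124754, p(48)=147273, p(49)=173525, p(50)=204226, p(51)=239943, p(52)=281589, p(53)=329931, p(54)=386155, p(55)=451276, p(56)=526823, p(57)=614154, p(58)=715220, p(59)=831820, p(60)=966467, p(61)=1121505, p(62)=1300156, p(63)=1505499, p(64)=1741630, p(65)=2012558, p(66)=2323520, p(67)=2679689, p(68)=3087735, p(69)=3554345, p(70)=4087968, p(71)=4697205, p(72)=5392783, p(73)=6185689, p(74)=7089500, p(75)=8118264, p(76)=9289091, p(77)=10619863, p(78)=12132164, p(79)=13848650, p(80)=15796476, p(81)=18004327, p(82)=20506255, p(83)=23338469, p(84)=26543660, p(85)=30167357, p(86)=34262962, p(87)=38887673, p(88)=44108109, p(89)=49995925, p(90)=56634173, p(91)=64112359, p(92)=72533807, p(93)=82010177, p(94)=92669720, p(95)=104651419, p(96)=118114304, p(97)=133230930, p(98)=150198136.
Final step: p(99) = p(98) + p(97) - p(94) - p(92) + p(87) + p(84) - p(77) - p(73) + p(64) + p(59) - p(48) - p(42) + p(29) + p(22) - p(7)
= 150198136 + 133230930 - 92669720 - 72533807 + 38887673 + 26543660 - 10619863 - 6185689 + 1741630 + 831820 - 147273 - 53174 + 4565 + 1002 - 15
= 169229875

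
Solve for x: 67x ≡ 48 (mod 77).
x ≡ 26 (mod 77)

gcd(67, 77) = 1, which divides 48, so solutions exist.
Find 67^(-1) mod 77 by the extended Euclidean algorithm:
77 = 1 × 67 + 10  ⟹  10 = (1)·77 + (-1)·67
67 = 6 × 10 + 7  ⟹  7 = (-6)·77 + (7)·67
10 = 1 × 7 + 3  ⟹  3 = (7)·77 + (-8)·67
7 = 2 × 3 + 1  ⟹  1 = (-20)·77 + (23)·67
So (23)·67 ≡ 1 (mod 77), i.e. 67^(-1) ≡ 23 (mod 77).
x ≡ 23 × 48 = 1104 ≡ 26 (mod 77).
Check: 67 × 26 = 1742 ≡ 48 (mod 77).
Unique solution: x ≡ 26 (mod 77)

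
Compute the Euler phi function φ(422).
210

422 = 2 × 211
φ(n) = n × ∏(1 - 1/p) for each prime p dividing n
φ(422) = 422 × (1 - 1/2) × (1 - 1/211) = 210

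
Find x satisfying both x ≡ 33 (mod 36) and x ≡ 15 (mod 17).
321

Using Chinese Remainder Theorem:
M = 36 × 17 = 612
M1 = 17, M2 = 36
y1 = 17^(-1) mod 36 = 17
y2 = 36^(-1) mod 17 = 9
x = (33×17×17 + 15×36×9) mod 612 = 321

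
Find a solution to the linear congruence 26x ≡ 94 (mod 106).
x ≡ 24 (mod 53)

gcd(26, 106) = 2, which divides 94, so solutions exist.
Divide through by 2: 13x ≡ 47 (mod 53).
Find 13^(-1) mod 53 by the extended Euclidean algorithm:
53 = 4 × 13 + 1  ⟹  1 = (1)·53 + (-4)·13
So (-4)·13 ≡ 1 (mod 53), i.e. 13^(-1) ≡ -4 ≡ 49 (mod 53).
x ≡ 49 × 47 = 2303 ≡ 24 (mod 53).
Check: 26 × 24 = 624 ≡ 94 (mod 106).
x ≡ 24 (mod 53), giving 2 solutions mod 106.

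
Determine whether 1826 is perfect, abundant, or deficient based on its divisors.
deficient

Proper divisors of 1826: sum = 1 + 2 + 11 + 22 + 83 + 166 + 913 = 1198
Since 1198 < 1826, 1826 is deficient.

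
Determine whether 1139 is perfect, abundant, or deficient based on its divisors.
deficient

Proper divisors of 1139: sum = 1 + 17 + 67 = 85
Since 85 < 1139, 1139 is deficient.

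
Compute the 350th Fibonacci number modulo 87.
29

Matrix identity: Q^n = [[F_(n+1), F_n], [F_n, F_(n-1)]] with Q = [[1,1],[1,0]].
n = 350 = 101011110₂. Square-and-multiply, entries mod 87:
Q^1 = [[1,1],[1,0]]
Q^2 = (Q^1)² = [[2,1],[1,1]]
Q^5 = (Q^2)²·Q = [[8,5],[5,3]]
Q^10 = (Q^5)² = [[2,55],[55,34]]
Q^21 = (Q^10)²·Q = [[50,71],[71,66]]
Q^43 = (Q^21)²·Q = [[30,59],[59,58]]
Q^87 = (Q^43)²·Q = [[3,31],[31,59]]
Q^175 = (Q^87)²·Q = [[21,13],[13,8]]
Q^350 = (Q^175)² = [[1,29],[29,59]]
F_350 mod 87 = Q^350[0][1] = 29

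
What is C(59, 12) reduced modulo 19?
0

Using Lucas' theorem:
Write n=59 and k=12 in base 19:
n in base 19: [3, 2]
k in base 19: [0, 12]
C(59,12) mod 19 = ∏ C(n_i, k_i) mod 19
Digit binomials (mod 19): C(3,0) = 1; C(2,12) = 0 (k_i > n_i)
Product: 1 × 0 = 0 ≡ 0 (mod 19)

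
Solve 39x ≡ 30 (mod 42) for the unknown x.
x ≡ 4 (mod 14)

gcd(39, 42) = 3, which divides 30, so solutions exist.
Divide through by 3: 13x ≡ 10 (mod 14).
Find 13^(-1) mod 14 by the extended Euclidean algorithm:
14 = 1 × 13 + 1  ⟹  1 = (1)·14 + (-1)·13
So (-1)·13 ≡ 1 (mod 14), i.e. 13^(-1) ≡ -1 ≡ 13 (mod 14).
x ≡ 13 × 10 = 130 ≡ 4 (mod 14).
Check: 39 × 4 = 156 ≡ 30 (mod 42).
x ≡ 4 (mod 14), giving 3 solutions mod 42.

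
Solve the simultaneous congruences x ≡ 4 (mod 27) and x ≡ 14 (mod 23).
382

Using Chinese Remainder Theorem:
M = 27 × 23 = 621
M1 = 23, M2 = 27
y1 = 23^(-1) mod 27 = 20
y2 = 27^(-1) mod 23 = 6
x = (4×23×20 + 14×27×6) mod 621 = 382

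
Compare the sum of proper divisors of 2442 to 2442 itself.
abundant

Proper divisors of 2442: sum = 1 + 2 + 3 + 6 + 11 + 22 + 33 + 37 + 66 + 74 + 111 + 222 + 407 + 814 + 1221 = 3030
Since 3030 > 2442, 2442 is abundant.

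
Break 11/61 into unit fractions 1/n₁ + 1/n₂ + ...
1/6 + 1/74 + 1/6771

Greedy algorithm:
11/61: ceiling(61/11) = 6, use 1/6
5/366: ceiling(366/5) = 74, use 1/74
1/6771: ceiling(6771/1) = 6771, use 1/6771
Result: 11/61 = 1/6 + 1/74 + 1/6771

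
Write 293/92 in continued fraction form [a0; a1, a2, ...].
[3; 5, 2, 2, 3]

Euclidean algorithm steps:
293 = 3 × 92 + 17
92 = 5 × 17 + 7
17 = 2 × 7 + 3
7 = 2 × 3 + 1
3 = 3 × 1 + 0
Continued fraction: [3; 5, 2, 2, 3]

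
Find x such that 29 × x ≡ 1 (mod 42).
29

gcd(29, 42) = 1, so the inverse exists.
Extended Euclidean algorithm on (42, 29):
42 = 1 × 29 + 13  ⟹  13 = (1)·42 + (-1)·29
29 = 2 × 13 + 3  ⟹  3 = (-2)·42 + (3)·29
13 = 4 × 3 + 1  ⟹  1 = (9)·42 + (-13)·29
So (-13)·29 ≡ 1 (mod 42), i.e. 29^(-1) ≡ -13 ≡ 29 (mod 42).
Check: 29 × 29 = 841 ≡ 1 (mod 42)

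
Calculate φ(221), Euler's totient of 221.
192

221 = 13 × 17
φ(n) = n × ∏(1 - 1/p) for each prime p dividing n
φ(221) = 221 × (1 - 1/13) × (1 - 1/17) = 192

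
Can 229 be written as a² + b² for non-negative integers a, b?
2² + 15² (a=2, b=15)

Factorization: 229 = 229
By Fermat: n is sum of two squares iff every prime p ≡ 3 (mod 4) appears to even power.
All primes ≡ 3 (mod 4) appear to even power.
Search a = 0, 1, 2, … for 229 - a² a perfect square: first hit at a = 2: 229 - 4 = 225 = 15².
229 = 2² + 15² = 4 + 225 ✓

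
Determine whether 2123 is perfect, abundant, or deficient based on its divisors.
deficient

Proper divisors of 2123: sum = 1 + 11 + 193 = 205
Since 205 < 2123, 2123 is deficient.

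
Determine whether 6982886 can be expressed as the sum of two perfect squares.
Not possible

Factorization: 6982886 = 2 × 17 × 59^3
By Fermat: n is sum of two squares iff every prime p ≡ 3 (mod 4) appears to even power.
Prime(s) ≡ 3 (mod 4) with odd exponent: [(59, 3)]
Therefore 6982886 cannot be expressed as a² + b².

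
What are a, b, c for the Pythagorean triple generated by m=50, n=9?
(2419, 900, 2581)

Euclid's formula: a = m² - n², b = 2mn, c = m² + n²
m = 50, n = 9
a = 50² - 9² = 2500 - 81 = 2419
b = 2 × 50 × 9 = 900
c = 50² + 9² = 2500 + 81 = 2581
Verification: 2419² + 900² = 5851561 + 810000 = 6661561 = 2581² ✓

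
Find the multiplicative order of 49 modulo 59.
29

59 is prime, so ord(49) divides φ(59) = 58.
Divisors of 58: 1, 2, 29, 58.
Repeated squaring: 49^1 ≡ 49, 49^2 ≡ 41, 49^4 ≡ 29, 49^8 ≡ 15, 49^16 ≡ 48, 49^32 ≡ 3 (mod 59).
Test 49^d mod 59 for each divisor d in increasing order:
49^1 ≡ 49
49^2 ≡ 41
49^29 = 49^16·49^8·49^4·49^1 ≡ 1  ← first divisor giving 1
The order is 29.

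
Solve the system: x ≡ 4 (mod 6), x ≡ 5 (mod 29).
34

Using Chinese Remainder Theorem:
M = 6 × 29 = 174
M1 = 29, M2 = 6
y1 = 29^(-1) mod 6 = 5
y2 = 6^(-1) mod 29 = 5
x = (4×29×5 + 5×6×5) mod 174 = 34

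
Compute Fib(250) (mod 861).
55

Matrix identity: Q^n = [[F_(n+1), F_n], [F_n, F_(n-1)]] with Q = [[1,1],[1,0]].
n = 250 = 11111010₂. Square-and-multiply, entries mod 861:
Q^1 = [[1,1],[1,0]]
Q^3 = (Q^1)²·Q = [[3,2],[2,1]]
Q^7 = (Q^3)²·Q = [[21,13],[13,8]]
Q^15 = (Q^7)²·Q = [[126,610],[610,377]]
Q^31 = (Q^15)²·Q = [[840,526],[526,314]]
Q^62 = (Q^31)² = [[736,860],[860,737]]
Q^125 = (Q^62)²·Q = [[377,128],[128,249]]
Q^250 = (Q^125)² = [[89,55],[55,34]]
F_250 mod 861 = Q^250[0][1] = 55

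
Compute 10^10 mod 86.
66

Repeated squaring. Binary of 10 = 1010.
10^1 ≡ 10 (mod 86); 10^2 ≡ 14 (mod 86); 10^4 ≡ 24 (mod 86); 10^8 ≡ 60 (mod 86)
10^10 = 10^2 × 10^8 ≡ 66 (mod 86)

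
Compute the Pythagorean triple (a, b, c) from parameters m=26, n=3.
(667, 156, 685)

Euclid's formula: a = m² - n², b = 2mn, c = m² + n²
m = 26, n = 3
a = 26² - 3² = 676 - 9 = 667
b = 2 × 26 × 3 = 156
c = 26² + 3² = 676 + 9 = 685
Verification: 667² + 156² = 444889 + 24336 = 469225 = 685² ✓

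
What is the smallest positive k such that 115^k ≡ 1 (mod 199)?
99

199 is prime, so ord(115) divides φ(199) = 198.
Divisors of 198: 1, 2, 3, 6, 9, 11, 18, 22, 33, 66, 99, 198.
Repeated squaring: 115^1 ≡ 115, 115^2 ≡ 91, 115^4 ≡ 122, 115^8 ≡ 158, 115^16 ≡ 89, 115^32 ≡ 160, 115^64 ≡ 128, 115^128 ≡ 66 (mod 199).
Test 115^d mod 199 for each divisor d in increasing order:
115^1 ≡ 115
115^2 ≡ 91
115^3 = 115^2·115^1 ≡ 117
115^6 = 115^4·115^2 ≡ 157
115^9 = 115^8·115^1 ≡ 61
115^11 = 115^8·115^2·115^1 ≡ 178
115^18 = 115^16·115^2 ≡ 139
115^22 = 115^16·115^4·115^2 ≡ 43
115^33 = 115^32·115^1 ≡ 92
115^66 = 115^64·115^2 ≡ 106
115^99 = 115^64·115^32·115^2·115^1 ≡ 1  ← first divisor giving 1
The order is 99.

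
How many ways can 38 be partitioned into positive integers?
26015

p(n) counts ways to write n as a sum of positive integers (order ignored).
Euler's pentagonal recurrence: p(k) = p(k-1) + p(k-2) - p(k-5) - p(k-7) + p(k-12) + p(k-15) - ... (offsets j(3j∓1)/2, signs ++--, p(0)=1, p(<0)=0).
DP table for k = 0..37: p(0)=1, p(1)=1, p(2)=2, p(3)=3, p(4)=5, p(5)=7, p(6)=11, p(7)=15, p(8)=22, p(9)=30, p(10)=42, p(11)=56, p(12)=77, p(13)=101, p(14)=135, p(15)=176, p(16)=231, p(17)=297, p(18)=385, p(19)=490, p(20)=627, p(21)=792, p(22)=1002, p(23)=1255, p(24)=1575, p(25)=1958, p(26)=2436, p(27)=3010, p(28)=3718, p(29)=4565, p(30)=5604, p(31)=6842, p(32)=8349, p(33)=10143, p(34)=12310, p(35)=14883, p(36)=17977, p(37)=21637.
Final step: p(38) = p(37) + p(36) - p(33) - p(31) + p(26) + p(23) - p(16) - p(12) + p(3)
= 21637 + 17977 - 10143 - 6842 + 2436 + 1255 - 231 - 77 + 3
= 26015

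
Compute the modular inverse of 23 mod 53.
30

gcd(23, 53) = 1, so the inverse exists.
Extended Euclidean algorithm on (53, 23):
53 = 2 × 23 + 7  ⟹  7 = (1)·53 + (-2)·23
23 = 3 × 7 + 2  ⟹  2 = (-3)·53 + (7)·23
7 = 3 × 2 + 1  ⟹  1 = (10)·53 + (-23)·23
So (-23)·23 ≡ 1 (mod 53), i.e. 23^(-1) ≡ -23 ≡ 30 (mod 53).
Check: 23 × 30 = 690 ≡ 1 (mod 53)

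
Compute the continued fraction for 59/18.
[3; 3, 1, 1, 2]

Euclidean algorithm steps:
59 = 3 × 18 + 5
18 = 3 × 5 + 3
5 = 1 × 3 + 2
3 = 1 × 2 + 1
2 = 2 × 1 + 0
Continued fraction: [3; 3, 1, 1, 2]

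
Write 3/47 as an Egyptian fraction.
1/16 + 1/752

Greedy algorithm:
3/47: ceiling(47/3) = 16, use 1/16
1/752: ceiling(752/1) = 752, use 1/752
Result: 3/47 = 1/16 + 1/752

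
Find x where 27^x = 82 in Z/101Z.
78

Baby-step giant-step with step n = ⌈√101⌉ = 11.
Baby steps 27^j mod 101 (j:value) for j=0..10: 0:1, 1:27, 2:22, 3:89, 4:80, 5:39, 6:43, 7:50, 8:37, 9:90, 10:6.
Giant-step multiplier: 27^(-11) ≡ 27^(100-11) = 27^89 ≡ 53 (mod 101).
Giant steps γ_i = 82·53^i mod 101: γ_0=82, γ_1=3, γ_2=58, γ_3=44, γ_4=9, γ_5=73, γ_6=31, γ_7=27 (in table at j=1).
x = i·n + j = 7·11 + 1 = 78.
Check: 27^78 ≡ 82 (mod 101).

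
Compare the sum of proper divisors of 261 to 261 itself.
deficient

Proper divisors of 261: sum = 1 + 3 + 9 + 29 + 87 = 129
Since 129 < 261, 261 is deficient.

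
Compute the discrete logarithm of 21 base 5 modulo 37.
26

Baby-step giant-step with step n = ⌈√37⌉ = 7.
Baby steps 5^j mod 37 (j:value) for j=0..6: 0:1, 1:5, 2:25, 3:14, 4:33, 5:17, 6:11.
Giant-step multiplier: 5^(-7) ≡ 5^(36-7) = 5^29 ≡ 35 (mod 37).
Giant steps γ_i = 21·35^i mod 37: γ_0=21, γ_1=32, γ_2=10, γ_3=17 (in table at j=5).
x = i·n + j = 3·7 + 5 = 26.
Check: 5^26 ≡ 21 (mod 37).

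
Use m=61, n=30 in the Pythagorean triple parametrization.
(2821, 3660, 4621)

Euclid's formula: a = m² - n², b = 2mn, c = m² + n²
m = 61, n = 30
a = 61² - 30² = 3721 - 900 = 2821
b = 2 × 61 × 30 = 3660
c = 61² + 30² = 3721 + 900 = 4621
Verification: 2821² + 3660² = 7958041 + 13395600 = 21353641 = 4621² ✓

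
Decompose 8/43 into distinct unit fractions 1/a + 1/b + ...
1/6 + 1/52 + 1/6708

Greedy algorithm:
8/43: ceiling(43/8) = 6, use 1/6
5/258: ceiling(258/5) = 52, use 1/52
1/6708: ceiling(6708/1) = 6708, use 1/6708
Result: 8/43 = 1/6 + 1/52 + 1/6708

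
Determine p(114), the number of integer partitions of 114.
952050665

p(n) counts ways to write n as a sum of positive integers (order ignored).
Euler's pentagonal recurrence: p(k) = p(k-1) + p(k-2) - p(k-5) - p(k-7) + p(k-12) + p(k-15) - ... (offsets j(3j∓1)/2, signs ++--, p(0)=1, p(<0)=0).
DP table for k = 0..113: p(0)=1, p(1)=1, p(2)=2, p(3)=3, p(4)=5, p(5)=7, p(6)=11, p(7)=15, p(8)=22, p(9)=30, p(10)=42, p(11)=56, p(12)=77, p(13)=101, p(14)=135, p(15)=176, p(16)=231, p(17)=297, p(18)=385, p(19)=490, p(20)=627, p(21)=792, p(22)=1002, p(23)=1255, p(24)=1575, p(25)=1958, p(26)=2436, p(27)=3010, p(28)=3718, p(29)=4565, p(30)=5604, p(31)=6842, p(32)=8349, p(33)=10143, p(34)=12310, p(35)=14883, p(36)=17977, p(37)=21637, p(38)=26015, p(39)=31185, p(40)=37338, p(41)=44583, p(42)=53174, p(43)=63261, p(44)=75175, p(45)=89134, p(46)=105558, p(47)=124754, p(48)=147273, p(49)=173525, p(50)=204226, p(51)=239943, p(52)=281589, p(53)=329931, p(54)=386155, p(55)=451276, p(56)=526823, p(57)=614154, p(58)=715220, p(59)=831820, p(60)=966467, p(61)=1121505, p(62)=1300156, p(63)=1505499, p(64)=1741630, p(65)=2012558, p(66)=2323520, p(67)=2679689, p(68)=3087735, p(69)=3554345, p(70)=4087968, p(71)=4697205, p(72)=5392783, p(73)=6185689, p(74)=7089500, p(75)=8118264, p(76)=9289091, p(77)=10619863, p(78)=12132164, p(79)=13848650, p(80)=15796476, p(81)=18004327, p(82)=20506255, p(83)=23338469, p(84)=26543660, p(85)=30167357, p(86)=34262962, p(87)=38887673, p(88)=44108109, p(89)=49995925, p(90)=56634173, p(91)=64112359, p(92)=72533807, p(93)=82010177, p(94)=92669720, p(95)=104651419, p(96)=118114304, p(97)=133230930, p(98)=150198136, p(99)=169229875, p(100)=190569292, p(101)=214481126, p(102)=241265379, p(103)=271248950, p(104)=304801365, p(105)=342325709, p(106)=384276336, p(107)=431149389, p(108)=483502844, p(109)=541946240, p(110)=607163746, p(111)=679903203, p(112)=761002156, p(113)=851376628.
Final step: p(114) = p(113) + p(112) - p(109) - p(107) + p(102) + p(99) - p(92) - p(88) + p(79) + p(74) - p(63) - p(57) + p(44) + p(37) - p(22) - p(14)
= 851376628 + 761002156 - 541946240 - 431149389 + 241265379 + 169229875 - 72533807 - 44108109 + 13848650 + 7089500 - 1505499 - 614154 + 75175 + 21637 - 1002 - 135
= 952050665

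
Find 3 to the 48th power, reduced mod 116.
25

Repeated squaring. Binary of 48 = 110000.
3^1 ≡ 3 (mod 116); 3^2 ≡ 9 (mod 116); 3^4 ≡ 81 (mod 116); 3^8 ≡ 65 (mod 116); 3^16 ≡ 49 (mod 116); 3^32 ≡ 81 (mod 116)
3^48 = 3^16 × 3^32 ≡ 25 (mod 116)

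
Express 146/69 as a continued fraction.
[2; 8, 1, 1, 1, 2]

Euclidean algorithm steps:
146 = 2 × 69 + 8
69 = 8 × 8 + 5
8 = 1 × 5 + 3
5 = 1 × 3 + 2
3 = 1 × 2 + 1
2 = 2 × 1 + 0
Continued fraction: [2; 8, 1, 1, 1, 2]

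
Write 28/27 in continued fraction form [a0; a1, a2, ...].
[1; 27]

Euclidean algorithm steps:
28 = 1 × 27 + 1
27 = 27 × 1 + 0
Continued fraction: [1; 27]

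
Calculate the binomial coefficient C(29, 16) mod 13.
2

Using Lucas' theorem:
Write n=29 and k=16 in base 13:
n in base 13: [2, 3]
k in base 13: [1, 3]
C(29,16) mod 13 = ∏ C(n_i, k_i) mod 13
Digit binomials (mod 13): C(2,1) = 2; C(3,3) = 1
Product: 2 × 1 = 2 ≡ 2 (mod 13)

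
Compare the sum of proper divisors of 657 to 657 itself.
deficient

Proper divisors of 657: sum = 1 + 3 + 9 + 73 + 219 = 305
Since 305 < 657, 657 is deficient.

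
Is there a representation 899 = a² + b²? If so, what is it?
Not possible

Factorization: 899 = 29 × 31
By Fermat: n is sum of two squares iff every prime p ≡ 3 (mod 4) appears to even power.
Prime(s) ≡ 3 (mod 4) with odd exponent: [(31, 1)]
Therefore 899 cannot be expressed as a² + b².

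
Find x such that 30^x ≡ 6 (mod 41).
7

Baby-step giant-step with step n = ⌈√41⌉ = 7.
Baby steps 30^j mod 41 (j:value) for j=0..6: 0:1, 1:30, 2:39, 3:22, 4:4, 5:38, 6:33.
Giant-step multiplier: 30^(-7) ≡ 30^(40-7) = 30^33 ≡ 7 (mod 41).
Giant steps γ_i = 6·7^i mod 41: γ_0=6, γ_1=1 (in table at j=0).
x = i·n + j = 1·7 + 0 = 7.
Check: 30^7 ≡ 6 (mod 41).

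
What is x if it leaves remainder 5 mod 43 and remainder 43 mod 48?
91

Using Chinese Remainder Theorem:
M = 43 × 48 = 2064
M1 = 48, M2 = 43
y1 = 48^(-1) mod 43 = 26
y2 = 43^(-1) mod 48 = 19
x = (5×48×26 + 43×43×19) mod 2064 = 91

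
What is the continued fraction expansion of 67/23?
[2; 1, 10, 2]

Euclidean algorithm steps:
67 = 2 × 23 + 21
23 = 1 × 21 + 2
21 = 10 × 2 + 1
2 = 2 × 1 + 0
Continued fraction: [2; 1, 10, 2]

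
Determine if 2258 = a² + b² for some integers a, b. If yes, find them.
7² + 47² (a=7, b=47)

Factorization: 2258 = 2 × 1129
By Fermat: n is sum of two squares iff every prime p ≡ 3 (mod 4) appears to even power.
All primes ≡ 3 (mod 4) appear to even power.
Search a = 0, 1, 2, … for 2258 - a² a perfect square: first hit at a = 7: 2258 - 49 = 2209 = 47².
2258 = 7² + 47² = 49 + 2209 ✓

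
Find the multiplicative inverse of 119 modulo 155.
99

gcd(119, 155) = 1, so the inverse exists.
Extended Euclidean algorithm on (155, 119):
155 = 1 × 119 + 36  ⟹  36 = (1)·155 + (-1)·119
119 = 3 × 36 + 11  ⟹  11 = (-3)·155 + (4)·119
36 = 3 × 11 + 3  ⟹  3 = (10)·155 + (-13)·119
11 = 3 × 3 + 2  ⟹  2 = (-33)·155 + (43)·119
3 = 1 × 2 + 1  ⟹  1 = (43)·155 + (-56)·119
So (-56)·119 ≡ 1 (mod 155), i.e. 119^(-1) ≡ -56 ≡ 99 (mod 155).
Check: 119 × 99 = 11781 ≡ 1 (mod 155)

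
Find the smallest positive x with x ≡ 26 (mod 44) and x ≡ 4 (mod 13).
290

Using Chinese Remainder Theorem:
M = 44 × 13 = 572
M1 = 13, M2 = 44
y1 = 13^(-1) mod 44 = 17
y2 = 44^(-1) mod 13 = 8
x = (26×13×17 + 4×44×8) mod 572 = 290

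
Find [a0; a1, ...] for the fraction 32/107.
[0; 3, 2, 1, 10]

Euclidean algorithm steps:
32 = 0 × 107 + 32
107 = 3 × 32 + 11
32 = 2 × 11 + 10
11 = 1 × 10 + 1
10 = 10 × 1 + 0
Continued fraction: [0; 3, 2, 1, 10]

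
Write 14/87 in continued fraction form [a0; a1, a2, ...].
[0; 6, 4, 1, 2]

Euclidean algorithm steps:
14 = 0 × 87 + 14
87 = 6 × 14 + 3
14 = 4 × 3 + 2
3 = 1 × 2 + 1
2 = 2 × 1 + 0
Continued fraction: [0; 6, 4, 1, 2]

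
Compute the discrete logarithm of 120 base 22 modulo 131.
123

Baby-step giant-step with step n = ⌈√131⌉ = 12.
Baby steps 22^j mod 131 (j:value) for j=0..11: 0:1, 1:22, 2:91, 3:37, 4:28, 5:92, 6:59, 7:119, 8:129, 9:87, 10:80, 11:57.
Giant-step multiplier: 22^(-12) ≡ 22^(130-12) = 22^118 ≡ 7 (mod 131).
Giant steps γ_i = 120·7^i mod 131: γ_0=120, γ_1=54, γ_2=116, γ_3=26, γ_4=51, γ_5=95, γ_6=10, γ_7=70, γ_8=97, γ_9=24, γ_10=37 (in table at j=3).
x = i·n + j = 10·12 + 3 = 123.
Check: 22^123 ≡ 120 (mod 131).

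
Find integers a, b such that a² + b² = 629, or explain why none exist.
2² + 25² (a=2, b=25)

Factorization: 629 = 17 × 37
By Fermat: n is sum of two squares iff every prime p ≡ 3 (mod 4) appears to even power.
All primes ≡ 3 (mod 4) appear to even power.
Search a = 0, 1, 2, … for 629 - a² a perfect square: first hit at a = 2: 629 - 4 = 625 = 25².
629 = 2² + 25² = 4 + 625 ✓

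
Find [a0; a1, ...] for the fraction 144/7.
[20; 1, 1, 3]

Euclidean algorithm steps:
144 = 20 × 7 + 4
7 = 1 × 4 + 3
4 = 1 × 3 + 1
3 = 3 × 1 + 0
Continued fraction: [20; 1, 1, 3]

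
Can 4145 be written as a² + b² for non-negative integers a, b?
7² + 64² (a=7, b=64)

Factorization: 4145 = 5 × 829
By Fermat: n is sum of two squares iff every prime p ≡ 3 (mod 4) appears to even power.
All primes ≡ 3 (mod 4) appear to even power.
Search a = 0, 1, 2, … for 4145 - a² a perfect square: first hit at a = 7: 4145 - 49 = 4096 = 64².
4145 = 7² + 64² = 49 + 4096 ✓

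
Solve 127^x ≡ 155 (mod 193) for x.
95

Baby-step giant-step with step n = ⌈√193⌉ = 14.
Baby steps 127^j mod 193 (j:value) for j=0..13: 0:1, 1:127, 2:110, 3:74, 4:134, 5:34, 6:72, 7:73, 8:7, 9:117, 10:191, 11:132, 12:166, 13:45.
Giant-step multiplier: 127^(-14) ≡ 127^(192-14) = 127^178 ≡ 18 (mod 193).
Giant steps γ_i = 155·18^i mod 193: γ_0=155, γ_1=88, γ_2=40, γ_3=141, γ_4=29, γ_5=136, γ_6=132 (in table at j=11).
x = i·n + j = 6·14 + 11 = 95.
Check: 127^95 ≡ 155 (mod 193).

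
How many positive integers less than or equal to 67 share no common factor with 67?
66

67 = 67
φ(n) = n × ∏(1 - 1/p) for each prime p dividing n
φ(67) = 67 × (1 - 1/67) = 66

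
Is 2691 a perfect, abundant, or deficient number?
deficient

Proper divisors of 2691: sum = 1 + 3 + 9 + 13 + 23 + 39 + 69 + 117 + 207 + 299 + 897 = 1677
Since 1677 < 2691, 2691 is deficient.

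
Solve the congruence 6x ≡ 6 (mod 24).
x ≡ 1 (mod 4)

gcd(6, 24) = 6, which divides 6, so solutions exist.
Divide through by 6: x ≡ 1 (mod 4).
The coefficient of x is now 1, so x ≡ 1 (mod 4).
Check: 6 × 1 = 6 ≡ 6 (mod 24).
x ≡ 1 (mod 4), giving 6 solutions mod 24.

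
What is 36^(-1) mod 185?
36

gcd(36, 185) = 1, so the inverse exists.
Extended Euclidean algorithm on (185, 36):
185 = 5 × 36 + 5  ⟹  5 = (1)·185 + (-5)·36
36 = 7 × 5 + 1  ⟹  1 = (-7)·185 + (36)·36
So (36)·36 ≡ 1 (mod 185), i.e. 36^(-1) ≡ 36 (mod 185).
Check: 36 × 36 = 1296 ≡ 1 (mod 185)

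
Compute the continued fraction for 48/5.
[9; 1, 1, 2]

Euclidean algorithm steps:
48 = 9 × 5 + 3
5 = 1 × 3 + 2
3 = 1 × 2 + 1
2 = 2 × 1 + 0
Continued fraction: [9; 1, 1, 2]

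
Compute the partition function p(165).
172389800255

p(n) counts ways to write n as a sum of positive integers (order ignored).
Euler's pentagonal recurrence: p(k) = p(k-1) + p(k-2) - p(k-5) - p(k-7) + p(k-12) + p(k-15) - ... (offsets j(3j∓1)/2, signs ++--, p(0)=1, p(<0)=0).
DP table for k = 0..164: p(0)=1, p(1)=1, p(2)=2, p(3)=3, p(4)=5, p(5)=7, p(6)=11, p(7)=15, p(8)=22, p(9)=30, p(10)=42, p(11)=56, p(12)=77, p(13)=101, p(14)=135, p(15)=176, p(16)=231, p(17)=297, p(18)=385, p(19)=490, p(20)=627, p(21)=792, p(22)=1002, p(23)=1255, p(24)=1575, p(25)=1958, p(26)=2436, p(27)=3010, p(28)=3718, p(29)=4565, p(30)=5604, p(31)=6842, p(32)=8349, p(33)=10143, p(34)=12310, p(35)=14883, p(36)=17977, p(37)=21637, p(38)=26015, p(39)=31185, p(40)=37338, p(41)=44583, p(42)=53174, p(43)=63261, p(44)=75175, p(45)=89134, p(46)=105558, p(47)=124754, p(48)=147273, p(49)=173525, p(50)=204226, p(51)=239943, p(52)=281589, p(53)=329931, p(54)=386155, p(55)=451276, p(56)=526823, p(57)=614154, p(58)=715220, p(59)=831820, p(60)=966467, p(61)=1121505, p(62)=1300156, p(63)=1505499, p(64)=1741630, p(65)=2012558, p(66)=2323520, p(67)=2679689, p(68)=3087735, p(69)=3554345, p(70)=4087968, p(71)=4697205, p(72)=5392783, p(73)=6185689, p(74)=7089500, p(75)=8118264, p(76)=9289091, p(77)=10619863, p(78)=12132164, p(79)=13848650, p(80)=15796476, p(81)=18004327, p(82)=20506255, p(83)=23338469, p(84)=26543660, p(85)=30167357, p(86)=34262962, p(87)=38887673, p(88)=44108109, p(89)=49995925, p(90)=56634173, p(91)=64112359, p(92)=72533807, p(93)=82010177, p(94)=92669720, p(95)=104651419, p(96)=118114304, p(97)=133230930, p(98)=150198136, p(99)=169229875, p(100)=190569292, p(101)=214481126, p(102)=241265379, p(103)=271248950, p(104)=304801365, p(105)=342325709, p(106)=384276336, p(107)=431149389, p(108)=483502844, p(109)=541946240, p(110)=607163746, p(111)=679903203, p(112)=761002156, p(113)=851376628, p(114)=952050665, p(115)=1064144451, p(116)=1188908248, p(117)=1327710076, p(118)=1482074143, p(119)=1653668665, p(120)=1844349560, p(121)=2056148051, p(122)=2291320912, p(123)=2552338241, p(124)=2841940500, p(125)=3163127352, p(126)=3519222692, p(127)=3913864295, p(128)=4351078600, p(129)=4835271870, p(130)=5371315400, p(131)=5964539504, p(132)=6620830889, p(133)=7346629512, p(134)=8149040695, p(135)=9035836076, p(136)=10015581680, p(137)=11097645016, p(138)=12292341831, p(139)=13610949895, p(140)=15065878135, p(141)=16670689208, p(142)=18440293320, p(143)=20390982757, p(144)=22540654445, p(145)=24908858009, p(146)=27517052599, p(147)=30388671978, p(148)=33549419497, p(149)=37027355200, p(150)=40853235313, p(151)=45060624582, p(152)=49686288421, p(153)=54770336324, p(154)=60356673280, p(155)=66493182097, p(156)=73232243759, p(157)=80630964769, p(158)=88751778802, p(159)=97662728555, p(160)=107438159466, p(161)=118159068427, p(162)=129913904637, p(163)=142798995930, p(164)=156919475295.
Final step: p(165) = p(164) + p(163) - p(160) - p(158) + p(153) + p(150) - p(143) - p(139) + p(130) + p(125) - p(114) - p(108) + p(95) + p(88) - p(73) - p(65) + p(48) + p(39) - p(20) - p(10)
= 156919475295 + 142798995930 - 107438159466 - 88751778802 + 54770336324 + 40853235313 - 20390982757 - 13610949895 + 5371315400 + 3163127352 - 952050665 - 483502844 + 104651419 + 44108109 - 6185689 - 2012558 + 147273 + 31185 - 627 - 42
= 172389800255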